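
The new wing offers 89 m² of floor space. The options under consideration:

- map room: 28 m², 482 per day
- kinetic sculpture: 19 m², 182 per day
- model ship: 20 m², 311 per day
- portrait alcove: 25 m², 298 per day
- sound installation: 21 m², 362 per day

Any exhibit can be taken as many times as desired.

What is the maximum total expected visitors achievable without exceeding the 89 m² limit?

1466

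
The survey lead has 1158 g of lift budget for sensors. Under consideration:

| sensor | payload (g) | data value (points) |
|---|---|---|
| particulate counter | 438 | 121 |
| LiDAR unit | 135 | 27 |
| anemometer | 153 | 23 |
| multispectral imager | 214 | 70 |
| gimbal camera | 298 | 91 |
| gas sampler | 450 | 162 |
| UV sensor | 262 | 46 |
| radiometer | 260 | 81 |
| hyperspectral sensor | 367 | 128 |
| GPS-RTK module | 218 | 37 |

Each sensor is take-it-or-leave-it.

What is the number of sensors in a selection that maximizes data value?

Best achievable data value is 381.
For example gimbal camera + gas sampler + hyperspectral sensor achieves it, using 1115 g.
Every optimal selection uses 3 sensors.

3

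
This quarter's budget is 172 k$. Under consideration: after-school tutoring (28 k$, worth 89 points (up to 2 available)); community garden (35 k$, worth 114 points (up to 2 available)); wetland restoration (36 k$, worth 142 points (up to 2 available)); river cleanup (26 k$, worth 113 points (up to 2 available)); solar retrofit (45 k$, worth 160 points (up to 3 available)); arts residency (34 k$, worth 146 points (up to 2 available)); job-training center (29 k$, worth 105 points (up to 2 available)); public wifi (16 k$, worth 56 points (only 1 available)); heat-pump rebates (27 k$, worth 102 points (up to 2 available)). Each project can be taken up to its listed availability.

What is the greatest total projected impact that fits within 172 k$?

716

Best packing: wetland restoration + 2×river cleanup + 2×arts residency + public wifi — 172 k$, 716 total.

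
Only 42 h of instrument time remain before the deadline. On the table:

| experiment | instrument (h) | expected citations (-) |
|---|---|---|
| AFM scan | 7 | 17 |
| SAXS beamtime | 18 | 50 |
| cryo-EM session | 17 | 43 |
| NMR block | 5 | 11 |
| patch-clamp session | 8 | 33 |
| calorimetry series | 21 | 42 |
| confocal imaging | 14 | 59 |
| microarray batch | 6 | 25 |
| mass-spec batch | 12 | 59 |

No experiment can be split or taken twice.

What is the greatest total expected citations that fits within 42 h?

176

Density check — mass-spec batch 4.92, confocal imaging 4.21, microarray batch 4.17, patch-clamp session 4.12 are the best per h.
Best packing: patch-clamp session + confocal imaging + microarray batch + mass-spec batch — 40 h, 176 total.
No other feasible combination exceeds 176.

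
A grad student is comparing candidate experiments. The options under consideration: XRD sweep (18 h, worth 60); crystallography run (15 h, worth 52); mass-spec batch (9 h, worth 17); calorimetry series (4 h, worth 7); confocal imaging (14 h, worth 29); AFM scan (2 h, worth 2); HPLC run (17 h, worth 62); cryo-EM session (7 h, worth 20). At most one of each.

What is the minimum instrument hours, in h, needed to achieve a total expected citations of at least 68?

Look for the lowest-instrument combination reaching 68.
Taking calorimetry series + HPLC run gives 69 (≥ 68) for 21 h.
Any bundle with less than 21 h falls short of 68.

21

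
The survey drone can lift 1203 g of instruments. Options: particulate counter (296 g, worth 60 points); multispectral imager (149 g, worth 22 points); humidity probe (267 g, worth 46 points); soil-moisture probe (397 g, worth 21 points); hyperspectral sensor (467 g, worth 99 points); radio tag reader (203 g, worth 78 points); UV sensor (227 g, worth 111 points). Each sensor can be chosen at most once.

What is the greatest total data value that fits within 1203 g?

348

The ratio ordering already packs tightly: particulate counter + hyperspectral sensor + radio tag reader + UV sensor, 1193 g, 348.
Runner-up humidity probe + hyperspectral sensor + radio tag reader + UV sensor tops out at 334.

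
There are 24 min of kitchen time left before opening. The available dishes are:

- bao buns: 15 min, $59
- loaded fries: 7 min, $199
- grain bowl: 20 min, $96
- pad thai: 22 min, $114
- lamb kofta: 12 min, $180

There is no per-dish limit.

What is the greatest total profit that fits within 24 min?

By profit per min: loaded fries 28.43, lamb kofta 15.00, pad thai 5.18 lead.
3×loaded fries uses 21 of the 24 min and totals 597.
That's the maximum — no swap from here does better than 597.

597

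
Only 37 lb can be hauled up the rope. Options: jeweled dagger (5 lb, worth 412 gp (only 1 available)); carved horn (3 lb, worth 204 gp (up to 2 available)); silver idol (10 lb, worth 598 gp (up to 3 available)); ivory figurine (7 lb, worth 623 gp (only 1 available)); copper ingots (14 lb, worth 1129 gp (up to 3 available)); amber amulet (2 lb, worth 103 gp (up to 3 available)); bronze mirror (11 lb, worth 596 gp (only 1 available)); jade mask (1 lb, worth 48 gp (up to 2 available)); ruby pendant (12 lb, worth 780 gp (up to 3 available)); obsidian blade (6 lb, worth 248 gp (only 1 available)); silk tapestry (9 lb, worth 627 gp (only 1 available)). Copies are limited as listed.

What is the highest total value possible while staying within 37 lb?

Ranking by ratio (value/lb): ivory figurine 89.00, jeweled dagger 82.40, copper ingots 80.64.
A density-first pass picks jeweled dagger + ivory figurine + copper ingots + amber amulet + silk tapestry — 2894 at 37 lb.
Replace jeweled dagger and silk tapestry with copper ingots: the trade gains 90 net, giving 2984 at 37 lb.

2984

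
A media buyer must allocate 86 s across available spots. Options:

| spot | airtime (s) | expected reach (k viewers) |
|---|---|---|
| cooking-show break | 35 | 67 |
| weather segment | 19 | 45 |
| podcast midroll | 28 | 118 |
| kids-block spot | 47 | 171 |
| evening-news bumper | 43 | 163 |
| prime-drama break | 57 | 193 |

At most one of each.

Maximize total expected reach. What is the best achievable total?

311

Density check — podcast midroll 4.21, evening-news bumper 3.79, kids-block spot 3.64, prime-drama break 3.39 are the best per s.
The ratio heuristic lands on podcast midroll + evening-news bumper (281) but leaves 15 s idle.
The 43 s tied up in evening-news bumper is better spent on prime-drama break — total rises to 311 (85 s).
Runner-up podcast midroll + kids-block spot tops out at 289.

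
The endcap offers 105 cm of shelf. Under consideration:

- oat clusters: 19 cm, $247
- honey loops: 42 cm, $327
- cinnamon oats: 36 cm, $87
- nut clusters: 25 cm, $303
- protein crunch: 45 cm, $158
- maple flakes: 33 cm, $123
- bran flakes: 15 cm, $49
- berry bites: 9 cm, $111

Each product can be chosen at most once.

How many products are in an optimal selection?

4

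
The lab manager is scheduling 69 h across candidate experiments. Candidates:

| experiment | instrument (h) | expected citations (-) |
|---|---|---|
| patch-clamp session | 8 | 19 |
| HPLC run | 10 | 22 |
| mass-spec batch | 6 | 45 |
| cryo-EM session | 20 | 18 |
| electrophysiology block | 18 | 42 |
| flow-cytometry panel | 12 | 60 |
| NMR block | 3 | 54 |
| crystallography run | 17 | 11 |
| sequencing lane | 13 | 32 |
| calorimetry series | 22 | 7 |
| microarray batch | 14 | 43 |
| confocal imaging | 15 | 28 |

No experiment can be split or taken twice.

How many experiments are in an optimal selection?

6

Optimal total is 276.
mass-spec batch + electrophysiology block + flow-cytometry panel + NMR block + sequencing lane + microarray batch hits 276 at 66 h.
Any selection reaching 276 contains exactly 6 experiments.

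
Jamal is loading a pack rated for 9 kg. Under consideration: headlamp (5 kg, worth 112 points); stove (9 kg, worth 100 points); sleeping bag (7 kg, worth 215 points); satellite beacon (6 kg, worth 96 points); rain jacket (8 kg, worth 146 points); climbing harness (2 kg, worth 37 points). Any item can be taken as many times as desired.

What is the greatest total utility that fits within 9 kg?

The ratio ordering already packs tightly: sleeping bag + climbing harness, 9 kg, 252.
That's the maximum — no swap from here does better than 252.

252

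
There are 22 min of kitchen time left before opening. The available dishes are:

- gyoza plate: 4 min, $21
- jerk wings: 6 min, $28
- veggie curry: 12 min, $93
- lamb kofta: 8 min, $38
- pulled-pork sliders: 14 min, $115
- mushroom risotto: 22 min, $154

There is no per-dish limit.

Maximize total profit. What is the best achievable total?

Best packing: 2×gyoza plate + pulled-pork sliders — 22 min, 157 total.
That's the maximum — no swap from here does better than 157.

157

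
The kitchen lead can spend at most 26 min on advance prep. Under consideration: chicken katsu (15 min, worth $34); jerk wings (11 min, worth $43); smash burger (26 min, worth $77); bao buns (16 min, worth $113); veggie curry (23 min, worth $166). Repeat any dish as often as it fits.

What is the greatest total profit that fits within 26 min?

Ranking by ratio (profit/min): veggie curry 7.22, bao buns 7.06, jerk wings 3.91, smash burger 2.96.
The ratio ordering already packs tightly: veggie curry, 23 min, 166.

166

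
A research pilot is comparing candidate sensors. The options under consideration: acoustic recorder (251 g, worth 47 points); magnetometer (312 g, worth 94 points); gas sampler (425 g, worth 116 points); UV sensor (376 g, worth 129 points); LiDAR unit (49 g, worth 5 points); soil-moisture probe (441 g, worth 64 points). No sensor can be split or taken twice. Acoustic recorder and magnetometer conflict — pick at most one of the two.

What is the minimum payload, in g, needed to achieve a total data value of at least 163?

627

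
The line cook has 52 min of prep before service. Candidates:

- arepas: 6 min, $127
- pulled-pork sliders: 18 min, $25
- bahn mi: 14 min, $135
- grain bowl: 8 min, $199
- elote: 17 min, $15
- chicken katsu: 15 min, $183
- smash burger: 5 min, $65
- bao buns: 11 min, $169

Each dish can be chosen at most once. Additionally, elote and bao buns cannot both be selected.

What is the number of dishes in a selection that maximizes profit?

5

Optimal total is 743.
One optimal bundle: arepas + grain bowl + chicken katsu + smash burger + bao buns (45 min).
Every optimal selection uses 5 dishes.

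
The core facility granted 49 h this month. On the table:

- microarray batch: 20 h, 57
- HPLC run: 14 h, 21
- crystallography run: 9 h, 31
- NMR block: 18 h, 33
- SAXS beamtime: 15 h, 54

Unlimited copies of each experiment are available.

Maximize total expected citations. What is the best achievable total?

170

A density-first pass picks 3×SAXS beamtime — 162 at 45 h.
Dropping SAXS beamtime frees 15 h; slotting in 2×crystallography run (18 h) lifts the total to 170 at 48 h.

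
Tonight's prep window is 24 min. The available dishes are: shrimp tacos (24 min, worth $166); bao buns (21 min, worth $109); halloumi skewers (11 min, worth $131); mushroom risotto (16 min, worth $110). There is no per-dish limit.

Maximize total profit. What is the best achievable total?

262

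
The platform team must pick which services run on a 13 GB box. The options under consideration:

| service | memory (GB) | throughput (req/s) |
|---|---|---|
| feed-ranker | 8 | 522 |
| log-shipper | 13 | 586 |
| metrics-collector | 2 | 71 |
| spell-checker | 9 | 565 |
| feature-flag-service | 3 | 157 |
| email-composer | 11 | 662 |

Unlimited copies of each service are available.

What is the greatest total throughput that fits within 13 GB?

Ranking by ratio (throughput/GB): feed-ranker 65.25, spell-checker 62.78, email-composer 60.18.
Feed-ranker + metrics-collector + feature-flag-service uses 13 of the 13 GB and totals 750.
Every other selection either busts 13 GB or fails to beat 750.

750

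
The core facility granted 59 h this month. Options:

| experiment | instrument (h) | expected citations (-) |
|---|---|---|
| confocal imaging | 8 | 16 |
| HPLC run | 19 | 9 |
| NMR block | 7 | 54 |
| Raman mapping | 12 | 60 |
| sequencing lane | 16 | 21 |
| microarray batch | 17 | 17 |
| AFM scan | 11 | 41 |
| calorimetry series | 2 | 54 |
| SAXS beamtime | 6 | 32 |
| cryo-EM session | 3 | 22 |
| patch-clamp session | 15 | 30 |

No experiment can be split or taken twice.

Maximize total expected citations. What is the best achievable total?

293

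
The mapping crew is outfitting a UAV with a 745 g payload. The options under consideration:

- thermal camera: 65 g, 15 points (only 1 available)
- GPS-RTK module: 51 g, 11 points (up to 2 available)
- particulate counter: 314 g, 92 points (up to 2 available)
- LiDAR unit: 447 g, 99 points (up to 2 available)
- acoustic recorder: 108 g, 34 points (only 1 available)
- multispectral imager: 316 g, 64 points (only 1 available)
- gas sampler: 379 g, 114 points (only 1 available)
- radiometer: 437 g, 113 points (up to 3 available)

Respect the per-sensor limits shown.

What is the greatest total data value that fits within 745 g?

The ratio heuristic lands on thermal camera + 2×GPS-RTK module + acoustic recorder + gas sampler (185) but leaves 91 g idle.
The 546 g tied up in thermal camera and 2×GPS-RTK module and gas sampler is better spent on 2×particulate counter — total rises to 218 (736 g).
No other feasible combination exceeds 218.

218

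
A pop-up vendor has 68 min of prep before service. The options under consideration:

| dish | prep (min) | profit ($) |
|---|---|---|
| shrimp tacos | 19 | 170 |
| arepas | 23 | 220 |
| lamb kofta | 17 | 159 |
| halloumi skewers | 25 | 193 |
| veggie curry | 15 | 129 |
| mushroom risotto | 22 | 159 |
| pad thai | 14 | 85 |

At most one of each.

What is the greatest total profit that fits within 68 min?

Filling by ratio: shrimp tacos + arepas + lamb kofta for 549, with 9 min left unused.
The 17 min tied up in lamb kofta is better spent on halloumi skewers — total rises to 583 (67 min).

583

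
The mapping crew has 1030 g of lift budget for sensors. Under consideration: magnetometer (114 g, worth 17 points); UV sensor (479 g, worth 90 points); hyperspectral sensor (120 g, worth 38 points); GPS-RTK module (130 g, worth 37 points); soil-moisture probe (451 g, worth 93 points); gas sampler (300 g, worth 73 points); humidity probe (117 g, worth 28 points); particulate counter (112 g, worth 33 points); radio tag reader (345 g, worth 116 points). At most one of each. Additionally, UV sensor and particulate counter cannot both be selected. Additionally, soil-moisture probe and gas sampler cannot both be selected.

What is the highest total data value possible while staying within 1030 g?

297

The ratio ordering already packs tightly: hyperspectral sensor + GPS-RTK module + gas sampler + particulate counter + radio tag reader, 1007 g, 297.
Next best is hyperspectral sensor + GPS-RTK module + gas sampler + humidity probe + radio tag reader at 292 (1012 g) — short by 5.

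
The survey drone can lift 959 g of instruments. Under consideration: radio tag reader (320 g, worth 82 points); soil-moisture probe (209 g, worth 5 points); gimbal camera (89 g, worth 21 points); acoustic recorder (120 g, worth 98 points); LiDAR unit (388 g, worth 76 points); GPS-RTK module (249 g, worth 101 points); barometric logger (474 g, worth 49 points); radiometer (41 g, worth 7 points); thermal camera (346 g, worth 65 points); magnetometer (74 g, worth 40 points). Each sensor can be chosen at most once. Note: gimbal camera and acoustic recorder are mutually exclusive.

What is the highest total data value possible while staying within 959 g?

By data value per g: acoustic recorder 0.82, magnetometer 0.54, GPS-RTK module 0.41 lead.
Taking radio tag reader + acoustic recorder + GPS-RTK module + radiometer + magnetometer: 804 g used, 328 in data value.

328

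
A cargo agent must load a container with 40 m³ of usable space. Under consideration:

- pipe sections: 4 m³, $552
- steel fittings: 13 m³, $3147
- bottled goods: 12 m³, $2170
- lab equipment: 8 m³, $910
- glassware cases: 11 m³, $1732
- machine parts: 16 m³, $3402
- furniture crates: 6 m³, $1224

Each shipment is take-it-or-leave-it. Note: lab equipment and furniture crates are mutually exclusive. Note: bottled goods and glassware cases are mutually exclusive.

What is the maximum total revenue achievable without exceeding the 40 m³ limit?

Ranking by ratio (revenue/m³): steel fittings 242.08, machine parts 212.62, furniture crates 204.00, bottled goods 180.83.
Pipe sections + steel fittings + machine parts + furniture crates uses 39 of the 40 m³ and totals 8325.
Next best is steel fittings + glassware cases + machine parts at 8281 (40 m³) — short by 44.

8325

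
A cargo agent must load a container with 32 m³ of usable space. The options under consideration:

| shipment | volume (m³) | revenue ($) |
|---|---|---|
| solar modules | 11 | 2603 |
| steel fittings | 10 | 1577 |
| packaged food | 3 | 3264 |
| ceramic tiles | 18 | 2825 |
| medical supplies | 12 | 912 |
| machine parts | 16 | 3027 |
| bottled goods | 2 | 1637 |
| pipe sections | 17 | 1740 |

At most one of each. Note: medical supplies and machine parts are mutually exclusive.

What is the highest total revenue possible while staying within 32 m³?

10531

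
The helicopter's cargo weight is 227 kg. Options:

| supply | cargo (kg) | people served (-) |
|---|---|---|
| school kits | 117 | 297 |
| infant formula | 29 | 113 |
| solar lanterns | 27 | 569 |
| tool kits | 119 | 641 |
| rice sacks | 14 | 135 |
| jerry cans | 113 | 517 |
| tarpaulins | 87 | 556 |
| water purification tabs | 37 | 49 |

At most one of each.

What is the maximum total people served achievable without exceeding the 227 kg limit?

1642

A density-first pass picks infant formula + solar lanterns + rice sacks + tarpaulins + water purification tabs — 1422 at 194 kg.
Replace infant formula and rice sacks and water purification tabs with jerry cans: the trade gains 220 net, giving 1642 at 227 kg.
An exhaustive check of the 256 subsets confirms 1642.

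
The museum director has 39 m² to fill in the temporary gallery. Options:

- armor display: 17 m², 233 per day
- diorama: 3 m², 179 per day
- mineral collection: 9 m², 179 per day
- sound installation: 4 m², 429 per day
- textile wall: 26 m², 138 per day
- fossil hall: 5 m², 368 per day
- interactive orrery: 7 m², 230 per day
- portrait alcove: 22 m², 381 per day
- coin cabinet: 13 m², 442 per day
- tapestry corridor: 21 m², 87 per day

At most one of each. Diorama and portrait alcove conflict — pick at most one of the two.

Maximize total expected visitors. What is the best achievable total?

1648

Density check — sound installation 107.25, fossil hall 73.60, diorama 59.67, coin cabinet 34.00 are the best per m².
The ratio ordering already packs tightly: diorama + sound installation + fossil hall + interactive orrery + coin cabinet, 32 m², 1648.
That's the maximum — no feasible swap from here does better than 1648.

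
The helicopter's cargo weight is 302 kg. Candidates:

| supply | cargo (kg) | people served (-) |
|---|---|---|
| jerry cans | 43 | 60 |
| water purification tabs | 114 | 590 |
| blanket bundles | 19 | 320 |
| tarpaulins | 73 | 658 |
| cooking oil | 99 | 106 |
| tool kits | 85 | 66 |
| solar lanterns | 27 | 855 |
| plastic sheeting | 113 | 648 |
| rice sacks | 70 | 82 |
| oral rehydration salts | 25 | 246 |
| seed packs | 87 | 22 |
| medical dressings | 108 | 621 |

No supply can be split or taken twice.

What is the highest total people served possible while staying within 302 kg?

The ratio heuristic lands on jerry cans + blanket bundles + tarpaulins + solar lanterns + oral rehydration salts + medical dressings (2760) but leaves 7 kg idle.
The 108 kg tied up in medical dressings is better spent on plastic sheeting — total rises to 2787 (300 kg).

2787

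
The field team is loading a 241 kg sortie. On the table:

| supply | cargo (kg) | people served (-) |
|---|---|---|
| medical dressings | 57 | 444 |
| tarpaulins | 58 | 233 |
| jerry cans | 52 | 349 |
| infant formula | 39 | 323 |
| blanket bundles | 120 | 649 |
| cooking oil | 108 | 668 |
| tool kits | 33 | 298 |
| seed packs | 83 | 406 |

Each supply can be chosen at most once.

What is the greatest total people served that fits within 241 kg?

1733

Filling by ratio: medical dressings + tarpaulins + jerry cans + infant formula + tool kits for 1647, with 2 kg left unused.
Replace tarpaulins and jerry cans with cooking oil: the trade gains 86 net, giving 1733 at 237 kg.
The closest alternative, medical dressings + tarpaulins + jerry cans + infant formula + tool kits, reaches only 1647.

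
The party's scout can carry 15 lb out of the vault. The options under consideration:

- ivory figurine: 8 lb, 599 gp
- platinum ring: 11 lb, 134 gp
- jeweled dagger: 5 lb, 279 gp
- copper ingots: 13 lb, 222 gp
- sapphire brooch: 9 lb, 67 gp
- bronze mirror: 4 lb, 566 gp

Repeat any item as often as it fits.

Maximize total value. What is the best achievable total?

Density check — bronze mirror 141.50, ivory figurine 74.88, jeweled dagger 55.80 are the best per lb.
3×bronze mirror uses 12 of the 15 lb and totals 1698.
The spare 3 lb is too small for any remaining item, and no exchange beats 1698.

1698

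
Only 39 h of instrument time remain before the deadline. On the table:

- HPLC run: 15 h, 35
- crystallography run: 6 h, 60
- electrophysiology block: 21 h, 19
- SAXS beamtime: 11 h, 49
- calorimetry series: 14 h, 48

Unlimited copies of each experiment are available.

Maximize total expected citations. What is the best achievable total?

360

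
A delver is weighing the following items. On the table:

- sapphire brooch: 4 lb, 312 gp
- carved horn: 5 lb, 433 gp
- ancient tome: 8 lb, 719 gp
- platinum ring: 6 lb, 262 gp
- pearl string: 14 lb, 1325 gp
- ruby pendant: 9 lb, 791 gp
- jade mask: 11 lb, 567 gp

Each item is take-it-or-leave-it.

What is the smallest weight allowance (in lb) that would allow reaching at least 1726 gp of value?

19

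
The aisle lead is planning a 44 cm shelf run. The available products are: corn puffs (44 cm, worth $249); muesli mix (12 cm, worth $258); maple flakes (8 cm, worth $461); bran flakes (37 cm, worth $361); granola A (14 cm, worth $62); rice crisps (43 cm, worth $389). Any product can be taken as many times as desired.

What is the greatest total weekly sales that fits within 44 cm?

2305

By weekly sales per cm: maple flakes 57.62, muesli mix 21.50, bran flakes 9.76 lead.
5×maple flakes uses 40 of the 44 cm and totals 2305.
That's the maximum — no swap from here does better than 2305.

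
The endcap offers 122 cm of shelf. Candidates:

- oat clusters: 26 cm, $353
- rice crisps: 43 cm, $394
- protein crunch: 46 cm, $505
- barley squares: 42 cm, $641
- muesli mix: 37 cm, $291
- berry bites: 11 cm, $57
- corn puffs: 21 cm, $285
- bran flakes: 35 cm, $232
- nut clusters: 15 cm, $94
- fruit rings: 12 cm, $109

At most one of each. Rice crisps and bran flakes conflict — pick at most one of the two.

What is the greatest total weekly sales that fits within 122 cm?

1540

Greedy by ratio would take oat clusters + barley squares + corn puffs + nut clusters + fruit rings: 116 cm used, total 1482.
The 41 cm tied up in oat clusters and nut clusters is better spent on protein crunch — total rises to 1540 (121 cm).
Next best is oat clusters + protein crunch + barley squares at 1499 (114 cm) — short by 41.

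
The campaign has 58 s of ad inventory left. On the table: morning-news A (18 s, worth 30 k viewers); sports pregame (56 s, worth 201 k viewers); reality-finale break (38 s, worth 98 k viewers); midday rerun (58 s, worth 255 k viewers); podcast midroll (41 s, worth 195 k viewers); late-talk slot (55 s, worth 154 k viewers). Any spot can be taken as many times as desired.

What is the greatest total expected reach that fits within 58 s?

255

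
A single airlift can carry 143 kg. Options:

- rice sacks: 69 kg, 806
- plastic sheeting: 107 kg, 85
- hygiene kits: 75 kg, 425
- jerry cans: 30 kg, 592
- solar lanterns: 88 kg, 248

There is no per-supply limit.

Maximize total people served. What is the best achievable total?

4×jerry cans uses 120 of the 143 kg and totals 2368.

2368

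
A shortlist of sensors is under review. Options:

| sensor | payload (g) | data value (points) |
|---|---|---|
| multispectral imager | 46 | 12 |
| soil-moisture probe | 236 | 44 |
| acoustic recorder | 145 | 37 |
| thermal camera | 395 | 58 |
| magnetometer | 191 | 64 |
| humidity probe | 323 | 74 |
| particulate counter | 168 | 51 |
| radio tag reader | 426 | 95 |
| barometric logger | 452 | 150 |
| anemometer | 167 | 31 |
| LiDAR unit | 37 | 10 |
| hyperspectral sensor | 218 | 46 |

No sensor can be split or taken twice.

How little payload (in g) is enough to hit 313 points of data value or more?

1002

Look for the lowest-payload combination reaching 313.
Taking multispectral imager + acoustic recorder + magnetometer + particulate counter + barometric logger gives 314 (≥ 313) for 1002 g.
No combination under 1002 g hits 313.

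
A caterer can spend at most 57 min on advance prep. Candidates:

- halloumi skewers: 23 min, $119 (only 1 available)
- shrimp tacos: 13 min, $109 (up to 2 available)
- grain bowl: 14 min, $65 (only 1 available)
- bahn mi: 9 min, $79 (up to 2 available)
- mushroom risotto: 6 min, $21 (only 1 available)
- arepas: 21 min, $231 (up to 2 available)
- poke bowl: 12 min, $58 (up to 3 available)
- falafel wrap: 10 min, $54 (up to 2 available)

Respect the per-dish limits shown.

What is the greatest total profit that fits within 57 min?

Density check — arepas 11.00, bahn mi 8.78, shrimp tacos 8.38, falafel wrap 5.40 are the best per min.
Greedy by ratio would take bahn mi + mushroom risotto + 2×arepas: 57 min used, total 562.
The 15 min tied up in bahn mi and mushroom risotto is better spent on shrimp tacos — total rises to 571 (55 min).
Every other selection either busts 57 min or exceeds an availability limit or fails to beat 571.

571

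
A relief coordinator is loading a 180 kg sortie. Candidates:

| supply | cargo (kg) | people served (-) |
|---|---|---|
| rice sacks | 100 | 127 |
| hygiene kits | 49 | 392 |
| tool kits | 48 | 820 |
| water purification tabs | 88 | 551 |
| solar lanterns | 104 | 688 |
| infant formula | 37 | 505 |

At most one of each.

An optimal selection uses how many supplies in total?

Optimal total is 1876.
For example tool kits + water purification tabs + infant formula achieves it, using 173 kg.
Every optimal selection uses 3 supplies.

3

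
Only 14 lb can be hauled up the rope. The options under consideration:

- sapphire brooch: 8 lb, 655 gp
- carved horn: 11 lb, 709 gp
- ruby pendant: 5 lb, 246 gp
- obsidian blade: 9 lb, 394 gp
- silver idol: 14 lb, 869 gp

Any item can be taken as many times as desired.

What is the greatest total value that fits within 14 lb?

901

Density check — sapphire brooch 81.88, carved horn 64.45, silver idol 62.07 are the best per lb.
Sapphire brooch + ruby pendant uses 13 of the 14 lb and totals 901.
No other feasible combination exceeds 901.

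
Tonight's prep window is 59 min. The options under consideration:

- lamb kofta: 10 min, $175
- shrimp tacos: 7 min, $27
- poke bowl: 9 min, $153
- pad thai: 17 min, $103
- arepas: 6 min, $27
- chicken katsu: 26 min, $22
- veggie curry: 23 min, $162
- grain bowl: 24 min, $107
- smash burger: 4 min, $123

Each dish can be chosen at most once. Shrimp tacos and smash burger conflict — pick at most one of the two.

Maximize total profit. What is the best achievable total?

640

Density check — smash burger 30.75, lamb kofta 17.50, poke bowl 17.00, veggie curry 7.04 are the best per min.
Taking lamb kofta + poke bowl + arepas + veggie curry + smash burger: 52 min used, 640 in profit.
An exhaustive check of the 512 subsets confirms 640.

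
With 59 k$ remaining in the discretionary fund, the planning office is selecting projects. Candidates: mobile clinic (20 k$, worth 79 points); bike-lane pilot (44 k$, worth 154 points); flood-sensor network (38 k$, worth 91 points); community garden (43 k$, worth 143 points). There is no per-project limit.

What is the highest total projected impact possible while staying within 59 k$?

The ratio heuristic lands on 2×mobile clinic (158) but leaves 19 k$ idle.
Replace mobile clinic with flood-sensor network: the trade gains 12 net, giving 170 at 58 k$.
The spare 1 k$ is too small for any remaining project, and no exchange beats 170.

170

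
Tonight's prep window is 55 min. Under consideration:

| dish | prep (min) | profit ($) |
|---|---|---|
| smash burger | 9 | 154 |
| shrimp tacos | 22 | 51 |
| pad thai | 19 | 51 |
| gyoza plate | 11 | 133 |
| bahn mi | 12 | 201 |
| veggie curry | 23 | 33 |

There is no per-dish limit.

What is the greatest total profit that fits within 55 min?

924

Best packing: 6×smash burger — 54 min, 924 total.
The spare 1 min is too small for any remaining dish, and no exchange beats 924.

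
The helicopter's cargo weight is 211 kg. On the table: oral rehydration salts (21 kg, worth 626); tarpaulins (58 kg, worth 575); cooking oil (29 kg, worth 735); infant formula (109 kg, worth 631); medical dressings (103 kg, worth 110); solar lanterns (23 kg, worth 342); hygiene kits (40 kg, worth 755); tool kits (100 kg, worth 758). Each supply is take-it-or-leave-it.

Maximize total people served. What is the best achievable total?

Best packing: oral rehydration salts + tarpaulins + cooking oil + solar lanterns + hygiene kits — 171 kg, 3033 total.
That's the maximum — no swap from here does better than 3033.

3033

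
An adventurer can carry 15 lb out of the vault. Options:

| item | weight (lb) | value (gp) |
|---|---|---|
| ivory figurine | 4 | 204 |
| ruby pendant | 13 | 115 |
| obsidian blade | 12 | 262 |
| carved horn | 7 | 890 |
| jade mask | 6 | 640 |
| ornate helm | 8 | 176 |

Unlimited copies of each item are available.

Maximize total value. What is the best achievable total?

1780

Ranking by ratio (value/lb): carved horn 127.14, jade mask 106.67, ivory figurine 51.00, ornate helm 22.00.
Best packing: 2×carved horn — 14 lb, 1780 total.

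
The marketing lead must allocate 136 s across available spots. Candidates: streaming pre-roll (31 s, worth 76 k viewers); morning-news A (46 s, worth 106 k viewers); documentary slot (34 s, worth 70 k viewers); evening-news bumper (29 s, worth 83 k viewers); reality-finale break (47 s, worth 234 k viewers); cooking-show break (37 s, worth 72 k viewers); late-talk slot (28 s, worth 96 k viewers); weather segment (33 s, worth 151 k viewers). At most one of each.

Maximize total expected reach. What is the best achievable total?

Taking the top-ratio spots first gives reality-finale break + late-talk slot + weather segment for 481 (108 s).
Dropping late-talk slot frees 28 s; slotting in morning-news A (46 s) lifts the total to 491 at 126 s.
Runner-up streaming pre-roll + evening-news bumper + reality-finale break + late-talk slot tops out at 489.

491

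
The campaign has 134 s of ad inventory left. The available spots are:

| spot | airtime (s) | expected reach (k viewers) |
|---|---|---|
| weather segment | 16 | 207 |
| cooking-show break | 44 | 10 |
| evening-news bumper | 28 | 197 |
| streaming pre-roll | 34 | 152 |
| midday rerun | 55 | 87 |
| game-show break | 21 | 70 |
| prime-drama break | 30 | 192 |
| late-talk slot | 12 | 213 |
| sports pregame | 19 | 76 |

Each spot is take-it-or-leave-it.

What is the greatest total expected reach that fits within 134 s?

961

Best packing: weather segment + evening-news bumper + streaming pre-roll + prime-drama break + late-talk slot — 120 s, 961 total.
An exhaustive check of the 512 subsets confirms 961.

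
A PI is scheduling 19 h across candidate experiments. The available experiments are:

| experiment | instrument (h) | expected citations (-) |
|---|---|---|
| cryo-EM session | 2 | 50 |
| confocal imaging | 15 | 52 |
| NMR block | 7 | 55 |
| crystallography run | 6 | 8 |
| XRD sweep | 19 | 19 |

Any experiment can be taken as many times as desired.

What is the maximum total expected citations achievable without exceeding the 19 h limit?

Best packing: 9×cryo-EM session — 18 h, 450 total.
The spare 1 h is too small for any remaining experiment, and no exchange beats 450.

450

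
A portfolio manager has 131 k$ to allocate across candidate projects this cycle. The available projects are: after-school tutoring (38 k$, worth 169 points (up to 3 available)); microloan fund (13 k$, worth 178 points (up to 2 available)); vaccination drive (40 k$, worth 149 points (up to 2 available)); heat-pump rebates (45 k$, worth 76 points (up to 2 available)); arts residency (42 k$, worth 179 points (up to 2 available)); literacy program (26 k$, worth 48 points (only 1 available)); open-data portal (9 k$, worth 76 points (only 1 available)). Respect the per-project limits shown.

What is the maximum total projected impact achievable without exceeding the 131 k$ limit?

790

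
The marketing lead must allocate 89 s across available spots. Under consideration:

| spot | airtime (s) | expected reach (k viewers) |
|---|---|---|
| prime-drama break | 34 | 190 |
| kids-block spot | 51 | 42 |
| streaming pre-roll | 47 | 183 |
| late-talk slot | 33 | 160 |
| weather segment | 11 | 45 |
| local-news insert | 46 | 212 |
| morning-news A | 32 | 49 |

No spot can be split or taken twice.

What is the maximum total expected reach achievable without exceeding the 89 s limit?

402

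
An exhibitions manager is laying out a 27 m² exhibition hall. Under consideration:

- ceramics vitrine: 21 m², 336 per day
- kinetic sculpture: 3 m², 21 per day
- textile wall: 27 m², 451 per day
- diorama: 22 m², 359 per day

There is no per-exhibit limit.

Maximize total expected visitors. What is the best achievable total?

By expected visitors per m²: textile wall 16.70, diorama 16.32, ceramics vitrine 16.00, kinetic sculpture 7.00 lead.
Best packing: textile wall — 27 m², 451 total.
Every other selection either busts 27 m² or fails to beat 451.

451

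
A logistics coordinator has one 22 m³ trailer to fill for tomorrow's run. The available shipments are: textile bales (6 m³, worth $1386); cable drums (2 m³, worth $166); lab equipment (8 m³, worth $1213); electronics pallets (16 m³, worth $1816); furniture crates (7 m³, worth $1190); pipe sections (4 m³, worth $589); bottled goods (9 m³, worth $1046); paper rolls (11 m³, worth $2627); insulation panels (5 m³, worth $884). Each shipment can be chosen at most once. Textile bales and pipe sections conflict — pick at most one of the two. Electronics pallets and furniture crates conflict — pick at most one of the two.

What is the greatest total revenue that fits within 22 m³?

The ratio ordering already packs tightly: textile bales + paper rolls + insulation panels, 22 m³, 4897.
Every other selection either busts 22 m³ or breaks a pairing rule or fails to beat 4897.

4897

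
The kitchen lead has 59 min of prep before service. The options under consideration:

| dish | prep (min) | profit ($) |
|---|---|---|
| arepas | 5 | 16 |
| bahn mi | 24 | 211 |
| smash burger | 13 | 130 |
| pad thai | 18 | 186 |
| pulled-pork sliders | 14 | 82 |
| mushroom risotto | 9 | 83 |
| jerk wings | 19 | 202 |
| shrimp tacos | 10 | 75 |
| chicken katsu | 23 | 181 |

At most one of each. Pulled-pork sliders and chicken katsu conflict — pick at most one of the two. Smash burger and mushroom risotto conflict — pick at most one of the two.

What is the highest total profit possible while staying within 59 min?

Pad thai + mushroom risotto + jerk wings + shrimp tacos uses 56 of the 59 min and totals 546.
Runner-up bahn mi + smash burger + jerk wings tops out at 543.

546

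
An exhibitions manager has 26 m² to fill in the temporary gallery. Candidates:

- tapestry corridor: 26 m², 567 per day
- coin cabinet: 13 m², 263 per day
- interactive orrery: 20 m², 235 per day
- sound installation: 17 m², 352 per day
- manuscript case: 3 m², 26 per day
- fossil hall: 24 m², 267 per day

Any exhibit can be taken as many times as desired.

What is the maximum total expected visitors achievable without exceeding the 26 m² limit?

567

Density check — tapestry corridor 21.81, sound installation 20.71, coin cabinet 20.23 are the best per m².
Taking tapestry corridor: 26 m² used, 567 in expected visitors.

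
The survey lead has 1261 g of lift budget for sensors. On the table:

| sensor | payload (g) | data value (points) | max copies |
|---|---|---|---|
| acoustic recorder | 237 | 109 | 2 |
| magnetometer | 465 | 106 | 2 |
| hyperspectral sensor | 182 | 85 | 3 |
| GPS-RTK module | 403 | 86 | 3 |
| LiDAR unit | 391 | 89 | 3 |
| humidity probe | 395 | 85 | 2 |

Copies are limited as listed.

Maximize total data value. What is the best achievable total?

Ranking by ratio (data value/g): hyperspectral sensor 0.47, acoustic recorder 0.46, magnetometer 0.23.
Filling by ratio: 2×acoustic recorder + 3×hyperspectral sensor for 473, with 241 g left unused.
Dropping hyperspectral sensor frees 182 g; slotting in LiDAR unit (391 g) lifts the total to 477 at 1229 g.
Nothing else within 1261 g beats 477.

477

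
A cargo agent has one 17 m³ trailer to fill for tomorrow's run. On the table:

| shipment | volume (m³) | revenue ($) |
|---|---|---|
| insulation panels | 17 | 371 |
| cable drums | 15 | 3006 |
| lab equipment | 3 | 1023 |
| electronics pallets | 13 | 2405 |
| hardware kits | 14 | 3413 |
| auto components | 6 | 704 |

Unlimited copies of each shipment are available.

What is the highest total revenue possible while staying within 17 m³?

Taking 5×lab equipment: 15 m³ used, 5115 in revenue.

5115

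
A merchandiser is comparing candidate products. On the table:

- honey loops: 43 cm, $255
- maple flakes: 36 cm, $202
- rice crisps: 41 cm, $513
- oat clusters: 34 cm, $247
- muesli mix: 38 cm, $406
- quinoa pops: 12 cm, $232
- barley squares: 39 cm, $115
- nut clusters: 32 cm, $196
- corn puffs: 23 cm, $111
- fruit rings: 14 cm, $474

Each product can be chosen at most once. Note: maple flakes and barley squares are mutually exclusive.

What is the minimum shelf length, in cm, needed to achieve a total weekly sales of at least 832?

52

Look for the lowest-shelf combination reaching 832.
muesli mix + fruit rings reaches 880 using 52 cm.
No combination under 52 cm hits 832.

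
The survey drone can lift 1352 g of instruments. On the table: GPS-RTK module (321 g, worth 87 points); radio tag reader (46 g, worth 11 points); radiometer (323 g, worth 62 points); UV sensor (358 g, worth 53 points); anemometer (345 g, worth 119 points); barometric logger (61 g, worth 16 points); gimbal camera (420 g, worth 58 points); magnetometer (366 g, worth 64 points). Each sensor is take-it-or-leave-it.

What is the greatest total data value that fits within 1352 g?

Greedy by ratio would take GPS-RTK module + radio tag reader + radiometer + anemometer + barometric logger: 1096 g used, total 295.
Dropping radio tag reader and barometric logger frees 107 g; slotting in UV sensor (358 g) lifts the total to 321 at 1347 g.
An exhaustive check of the 256 subsets confirms 321.

321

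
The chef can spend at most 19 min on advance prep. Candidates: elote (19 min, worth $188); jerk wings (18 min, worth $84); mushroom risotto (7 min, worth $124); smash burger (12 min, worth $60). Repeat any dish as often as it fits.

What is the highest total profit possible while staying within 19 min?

248

Taking 2×mushroom risotto: 14 min used, 248 in profit.
Every other selection either busts 19 min or fails to beat 248.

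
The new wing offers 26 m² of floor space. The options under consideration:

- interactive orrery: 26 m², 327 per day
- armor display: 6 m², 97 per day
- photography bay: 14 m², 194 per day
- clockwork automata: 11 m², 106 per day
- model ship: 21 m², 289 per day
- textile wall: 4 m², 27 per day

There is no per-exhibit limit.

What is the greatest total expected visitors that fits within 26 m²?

388

Ranking by ratio (expected visitors/m²): armor display 16.17, photography bay 13.86, model ship 13.76.
The ratio ordering already packs tightly: 4×armor display, 24 m², 388.
Nothing else within 26 m² beats 388.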